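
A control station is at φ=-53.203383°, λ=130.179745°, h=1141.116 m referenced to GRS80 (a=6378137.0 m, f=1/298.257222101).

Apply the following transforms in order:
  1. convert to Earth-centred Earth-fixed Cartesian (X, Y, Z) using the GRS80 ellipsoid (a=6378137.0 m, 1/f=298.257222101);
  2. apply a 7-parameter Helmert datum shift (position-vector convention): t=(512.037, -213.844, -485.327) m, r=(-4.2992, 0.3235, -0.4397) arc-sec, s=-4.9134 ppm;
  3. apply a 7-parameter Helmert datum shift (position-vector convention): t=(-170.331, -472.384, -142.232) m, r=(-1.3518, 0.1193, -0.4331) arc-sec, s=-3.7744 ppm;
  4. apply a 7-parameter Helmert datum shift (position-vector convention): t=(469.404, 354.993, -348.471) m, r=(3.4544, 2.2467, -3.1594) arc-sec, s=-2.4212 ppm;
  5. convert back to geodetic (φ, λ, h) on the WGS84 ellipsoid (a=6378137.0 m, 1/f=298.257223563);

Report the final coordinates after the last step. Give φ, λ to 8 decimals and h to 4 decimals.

start: φ=-53.203383°, λ=130.179745°, h=1141.116 m
→ ECEF (a=6378137.000, f=1/298.257222101): X=-2470592.9222, Y=2925649.2029, Z=-5085046.7155
→ Helmert 7p (PV): X=-2470070.4847, Y=2925320.2630, Z=-5085564.1621
→ Helmert 7p (PV): X=-2470228.2917, Y=2924808.6949, Z=-5085704.9422
→ Helmert 7p (PV): X=-2469763.5019, Y=2925279.6154, Z=-5085965.2104
→ geod (Bowring, a=6378137.000): φ=-53.21420614°, λ=130.17382986°, h=1387.0757 m

φ=-53.21420614°, λ=130.17382986°, h=1387.0757 m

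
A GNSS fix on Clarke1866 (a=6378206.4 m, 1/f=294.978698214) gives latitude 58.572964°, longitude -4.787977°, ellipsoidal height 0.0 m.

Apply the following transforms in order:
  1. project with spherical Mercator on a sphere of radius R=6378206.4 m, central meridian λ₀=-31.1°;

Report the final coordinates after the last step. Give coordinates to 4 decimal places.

E=2929072.8728 m, N=8088742.9466 m

start: φ=58.572964°, λ=-4.787977°, h=0.000 m
→ merc (R=6378206.4, λ₀=-31.1°): E=2929072.8728, N=8088742.9466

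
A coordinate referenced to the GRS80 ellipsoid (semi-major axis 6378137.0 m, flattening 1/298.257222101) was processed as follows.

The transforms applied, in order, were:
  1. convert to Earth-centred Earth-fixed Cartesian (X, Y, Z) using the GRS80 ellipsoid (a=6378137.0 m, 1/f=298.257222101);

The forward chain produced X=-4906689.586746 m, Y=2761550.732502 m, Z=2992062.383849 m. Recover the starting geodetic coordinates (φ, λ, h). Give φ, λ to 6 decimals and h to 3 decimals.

start: X=-4906689.5867, Y=2761550.7325, Z=2992062.3838 m
→ geod (Bowring, a=6378137.000): φ=28.14628900°, λ=150.62860700°, h=2655.4360 m

φ=28.146289°, λ=150.628607°, h=2655.436 m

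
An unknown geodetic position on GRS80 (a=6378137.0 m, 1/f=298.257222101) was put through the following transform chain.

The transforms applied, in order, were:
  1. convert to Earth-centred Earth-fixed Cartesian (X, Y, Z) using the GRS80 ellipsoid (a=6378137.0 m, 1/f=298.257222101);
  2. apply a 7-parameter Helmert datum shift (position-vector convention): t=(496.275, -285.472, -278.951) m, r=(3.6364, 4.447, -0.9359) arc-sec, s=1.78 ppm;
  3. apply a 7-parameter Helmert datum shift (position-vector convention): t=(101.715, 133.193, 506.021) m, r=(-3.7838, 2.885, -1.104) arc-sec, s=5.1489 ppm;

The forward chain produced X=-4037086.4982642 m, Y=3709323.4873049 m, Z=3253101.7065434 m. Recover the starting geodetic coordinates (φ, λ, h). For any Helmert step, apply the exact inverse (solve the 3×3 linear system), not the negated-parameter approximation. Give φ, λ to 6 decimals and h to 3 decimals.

start: X=-4037086.4983, Y=3709323.4873, Z=3253101.7065 m
→ Helmert⁻¹: X=-4037232.7722, Y=3709089.9207, Z=3252590.5110
→ Helmert⁻¹: X=-4037808.8184, Y=3709407.8136, Z=3252711.2221
→ geod (Bowring, a=6378137.000): φ=30.84687100°, λ=137.42728900°, h=2694.5390 m

φ=30.846871°, λ=137.427289°, h=2694.539 m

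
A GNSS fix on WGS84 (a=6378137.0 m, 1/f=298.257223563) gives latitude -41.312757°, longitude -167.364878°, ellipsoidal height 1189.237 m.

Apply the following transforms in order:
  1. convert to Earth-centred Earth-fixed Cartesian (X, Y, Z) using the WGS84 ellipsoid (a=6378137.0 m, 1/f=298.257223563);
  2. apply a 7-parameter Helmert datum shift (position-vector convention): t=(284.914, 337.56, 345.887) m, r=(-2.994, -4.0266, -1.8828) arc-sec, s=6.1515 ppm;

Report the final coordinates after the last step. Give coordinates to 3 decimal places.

start: φ=-41.312757°, λ=-167.364878°, h=1189.237 m
→ ECEF (a=6378137.000, f=1/298.257223563): X=-4682416.4009, Y=-1049658.1903, Z=-4189359.9297
→ Helmert 7p (PV): X=-4682088.0891, Y=-1049345.1559, Z=-4189115.9857

X=-4682088.089 m, Y=-1049345.156 m, Z=-4189115.986 m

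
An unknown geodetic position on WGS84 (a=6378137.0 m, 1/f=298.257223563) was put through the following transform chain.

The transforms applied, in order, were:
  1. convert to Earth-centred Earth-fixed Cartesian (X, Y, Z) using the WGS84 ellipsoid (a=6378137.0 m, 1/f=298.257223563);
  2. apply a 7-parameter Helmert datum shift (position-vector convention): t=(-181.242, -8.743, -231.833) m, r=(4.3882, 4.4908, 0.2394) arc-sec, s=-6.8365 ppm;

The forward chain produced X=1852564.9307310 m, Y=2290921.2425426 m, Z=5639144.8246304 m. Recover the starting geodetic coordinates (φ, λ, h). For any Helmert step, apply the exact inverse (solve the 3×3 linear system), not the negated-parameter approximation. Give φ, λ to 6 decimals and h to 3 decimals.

φ=62.572107°, λ=51.039714°, h=1395.869 m

start: X=1852564.9307, Y=2290921.2425, Z=5639144.8246 m
→ Helmert⁻¹: X=1852638.7170, Y=2291063.4734, Z=5639406.8057
→ geod (Bowring, a=6378137.000): φ=62.57210700°, λ=51.03971400°, h=1395.8690 m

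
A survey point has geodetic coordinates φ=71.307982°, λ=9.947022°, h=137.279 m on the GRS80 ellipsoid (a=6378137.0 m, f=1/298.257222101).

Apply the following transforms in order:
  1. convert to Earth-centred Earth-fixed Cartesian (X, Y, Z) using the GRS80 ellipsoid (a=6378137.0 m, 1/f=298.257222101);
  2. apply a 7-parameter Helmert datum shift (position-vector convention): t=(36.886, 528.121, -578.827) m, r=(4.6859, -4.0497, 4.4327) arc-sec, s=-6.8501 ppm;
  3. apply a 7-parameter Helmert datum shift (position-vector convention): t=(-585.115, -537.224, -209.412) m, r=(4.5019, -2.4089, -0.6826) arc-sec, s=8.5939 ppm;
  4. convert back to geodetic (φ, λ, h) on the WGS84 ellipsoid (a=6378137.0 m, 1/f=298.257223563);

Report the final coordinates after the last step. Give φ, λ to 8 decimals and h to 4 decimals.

φ=71.31251210°, λ=9.94398828°, h=-771.3270 m

start: φ=71.307982°, λ=9.947022°, h=137.279 m
→ ECEF (a=6378137.000, f=1/298.257222101): X=2019462.8141, Y=354160.7609, Z=6019512.0808
→ Helmert 7p (PV): X=2019360.0723, Y=354593.1049, Z=6018939.7141
→ Helmert 7p (PV): X=2018723.1911, Y=353920.8759, Z=6018813.3513
→ geod (Bowring, a=6378137.000): φ=71.31251210°, λ=9.94398828°, h=-771.3270 m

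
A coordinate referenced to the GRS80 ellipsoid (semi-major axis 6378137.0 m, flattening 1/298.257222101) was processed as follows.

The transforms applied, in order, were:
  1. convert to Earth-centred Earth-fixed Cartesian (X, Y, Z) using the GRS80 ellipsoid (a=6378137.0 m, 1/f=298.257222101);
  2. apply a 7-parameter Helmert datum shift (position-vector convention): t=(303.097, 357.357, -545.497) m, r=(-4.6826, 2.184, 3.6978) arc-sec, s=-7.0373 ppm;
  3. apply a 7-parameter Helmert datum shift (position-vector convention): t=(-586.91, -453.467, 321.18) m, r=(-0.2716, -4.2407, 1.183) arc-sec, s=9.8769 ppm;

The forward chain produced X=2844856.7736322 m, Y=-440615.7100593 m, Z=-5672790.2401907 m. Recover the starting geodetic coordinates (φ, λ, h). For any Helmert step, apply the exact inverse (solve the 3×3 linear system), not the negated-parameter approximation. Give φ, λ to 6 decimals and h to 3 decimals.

φ=-63.246257°, λ=-8.800197°, h=225.980 m

start: X=2844856.7736, Y=-440615.7101, Z=-5672790.2402 m
→ Helmert⁻¹: X=2845296.4189, Y=-440166.7443, Z=-5673114.4654
→ Helmert⁻¹: X=2845065.5102, Y=-440449.4277, Z=-5672588.7628
→ geod (Bowring, a=6378137.000): φ=-63.24625700°, λ=-8.80019700°, h=225.9800 m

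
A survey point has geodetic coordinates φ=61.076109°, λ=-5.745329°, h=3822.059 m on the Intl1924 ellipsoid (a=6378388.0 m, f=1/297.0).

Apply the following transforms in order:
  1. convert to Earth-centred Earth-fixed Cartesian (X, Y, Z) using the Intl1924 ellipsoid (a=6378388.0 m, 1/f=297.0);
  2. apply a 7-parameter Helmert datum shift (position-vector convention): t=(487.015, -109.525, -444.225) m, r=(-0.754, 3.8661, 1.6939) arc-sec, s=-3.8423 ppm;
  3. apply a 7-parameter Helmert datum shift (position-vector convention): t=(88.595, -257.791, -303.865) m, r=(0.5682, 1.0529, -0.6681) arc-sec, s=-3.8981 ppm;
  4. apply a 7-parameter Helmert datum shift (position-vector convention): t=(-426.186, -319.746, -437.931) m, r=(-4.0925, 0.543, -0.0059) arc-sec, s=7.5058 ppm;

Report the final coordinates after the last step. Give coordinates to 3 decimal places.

X=3079465.667 m, Y=-310358.755 m, Z=5561653.117 m

start: φ=61.076109°, λ=-5.745329°, h=3822.059 m
→ ECEF (a=6378388.000, f=1/297.0): X=3079168.1269, Y=-309802.3564, Z=5562915.5579
→ Helmert 7p (PV): X=3079750.1225, Y=-309865.0691, Z=5562393.3772
→ Helmert 7p (PV): X=3079854.1023, Y=-310146.9504, Z=5562051.2550
→ Helmert 7p (PV): X=3079465.6666, Y=-310358.7549, Z=5561653.1174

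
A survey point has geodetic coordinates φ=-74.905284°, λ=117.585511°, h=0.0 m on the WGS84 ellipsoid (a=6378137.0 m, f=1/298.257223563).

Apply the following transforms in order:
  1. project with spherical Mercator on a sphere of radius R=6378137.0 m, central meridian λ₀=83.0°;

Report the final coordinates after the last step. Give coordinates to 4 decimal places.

E=3850041.4733 m, N=-12891630.3737 m

start: φ=-74.905284°, λ=117.585511°, h=0.000 m
→ merc (R=6378137.0, λ₀=83.0°): E=3850041.4733, N=-12891630.3737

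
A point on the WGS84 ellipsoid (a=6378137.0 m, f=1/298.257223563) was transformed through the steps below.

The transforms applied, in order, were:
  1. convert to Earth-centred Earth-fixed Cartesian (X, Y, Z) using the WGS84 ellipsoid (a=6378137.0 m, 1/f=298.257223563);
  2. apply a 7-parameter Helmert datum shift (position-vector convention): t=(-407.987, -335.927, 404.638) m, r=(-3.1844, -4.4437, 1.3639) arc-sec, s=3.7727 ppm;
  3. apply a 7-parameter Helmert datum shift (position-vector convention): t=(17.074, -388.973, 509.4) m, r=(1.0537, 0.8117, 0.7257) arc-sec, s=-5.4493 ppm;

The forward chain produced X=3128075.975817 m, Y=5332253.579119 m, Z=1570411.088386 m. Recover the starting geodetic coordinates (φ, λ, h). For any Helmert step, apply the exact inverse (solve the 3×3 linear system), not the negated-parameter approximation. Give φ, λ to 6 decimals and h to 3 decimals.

start: X=3128075.9758, Y=5332253.5791, Z=1570411.0884 m
→ Helmert⁻¹: X=3128088.5316, Y=5332668.6257, Z=1569895.3112
→ Helmert⁻¹: X=3128553.7920, Y=5332939.5152, Z=1569499.6836
→ geod (Bowring, a=6378137.000): φ=14.33545800°, λ=59.60210400°, h=2146.5310 m

φ=14.335458°, λ=59.602104°, h=2146.531 m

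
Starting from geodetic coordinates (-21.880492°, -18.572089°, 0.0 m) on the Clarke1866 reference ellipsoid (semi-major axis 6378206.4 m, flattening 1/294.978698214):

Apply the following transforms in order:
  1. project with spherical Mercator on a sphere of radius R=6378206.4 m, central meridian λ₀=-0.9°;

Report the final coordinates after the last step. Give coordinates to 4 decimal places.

E=-1967269.3542 m, N=-2497210.0764 m

start: φ=-21.880492°, λ=-18.572089°, h=0.000 m
→ merc (R=6378206.4, λ₀=-0.9°): E=-1967269.3542, N=-2497210.0764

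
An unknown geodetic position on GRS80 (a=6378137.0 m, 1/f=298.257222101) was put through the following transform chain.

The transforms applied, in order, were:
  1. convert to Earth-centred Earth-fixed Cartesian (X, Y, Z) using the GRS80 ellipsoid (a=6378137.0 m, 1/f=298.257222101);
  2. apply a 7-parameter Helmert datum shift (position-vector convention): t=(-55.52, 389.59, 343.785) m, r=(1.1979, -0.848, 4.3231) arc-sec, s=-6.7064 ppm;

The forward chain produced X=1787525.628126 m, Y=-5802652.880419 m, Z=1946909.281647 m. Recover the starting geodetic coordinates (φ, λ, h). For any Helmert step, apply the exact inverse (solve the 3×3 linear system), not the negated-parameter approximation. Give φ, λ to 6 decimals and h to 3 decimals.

start: X=1787525.6281, Y=-5802652.8804, Z=1946909.2816 m
→ Helmert⁻¹: X=1787479.5121, Y=-5803107.5469, Z=1946604.9045
→ geod (Bowring, a=6378137.000): φ=17.88691400°, λ=-72.88006400°, h=416.6730 m

φ=17.886914°, λ=-72.880064°, h=416.673 m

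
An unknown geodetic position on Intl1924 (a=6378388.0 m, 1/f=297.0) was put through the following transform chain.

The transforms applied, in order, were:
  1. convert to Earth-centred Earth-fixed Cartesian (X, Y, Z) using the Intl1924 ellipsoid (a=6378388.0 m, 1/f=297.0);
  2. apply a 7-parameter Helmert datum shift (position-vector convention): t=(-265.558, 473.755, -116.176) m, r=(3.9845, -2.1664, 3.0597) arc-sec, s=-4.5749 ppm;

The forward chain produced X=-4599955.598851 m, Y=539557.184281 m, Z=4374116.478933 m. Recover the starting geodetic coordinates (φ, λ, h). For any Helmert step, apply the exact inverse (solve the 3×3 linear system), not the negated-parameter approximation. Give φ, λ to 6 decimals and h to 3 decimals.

φ=43.559060°, λ=173.313478°, h=2168.617 m

start: X=-4599955.5989, Y=539557.1843, Z=4374116.4789 m
→ Helmert⁻¹: X=-4599657.1419, Y=539238.6261, Z=4374290.5602
→ geod (Bowring, a=6378388.000): φ=43.55906000°, λ=173.31347800°, h=2168.6170 m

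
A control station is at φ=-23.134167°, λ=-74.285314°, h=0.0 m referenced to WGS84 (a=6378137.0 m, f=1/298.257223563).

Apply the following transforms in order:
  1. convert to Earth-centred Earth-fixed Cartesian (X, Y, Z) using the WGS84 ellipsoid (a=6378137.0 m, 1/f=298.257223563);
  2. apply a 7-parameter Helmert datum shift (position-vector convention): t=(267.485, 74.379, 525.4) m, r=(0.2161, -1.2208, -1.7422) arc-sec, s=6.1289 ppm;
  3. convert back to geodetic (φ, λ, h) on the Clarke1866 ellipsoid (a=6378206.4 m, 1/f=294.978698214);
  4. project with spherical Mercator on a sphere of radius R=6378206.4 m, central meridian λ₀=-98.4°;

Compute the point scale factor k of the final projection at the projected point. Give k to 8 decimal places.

start: φ=-23.134167°, λ=-74.285314°, h=0.000 m
→ ECEF (a=6378137.000, f=1/298.257223563): X=1589409.0616, Y=-5648944.2435, Z=-2490389.6735
→ Helmert 7p (PV): X=1589653.3140, Y=-5648915.3021, Z=-2489876.0481
→ geod (Bowring, a=6378206.400): φ=-23.13131467°, λ=-74.28294183°, h=-199.3481 m
→ into merc (λ₀=-98.4°): φ=-23.13131467°, λ−λ₀=24.11705817°
scale k = 1.08742112

1.08742112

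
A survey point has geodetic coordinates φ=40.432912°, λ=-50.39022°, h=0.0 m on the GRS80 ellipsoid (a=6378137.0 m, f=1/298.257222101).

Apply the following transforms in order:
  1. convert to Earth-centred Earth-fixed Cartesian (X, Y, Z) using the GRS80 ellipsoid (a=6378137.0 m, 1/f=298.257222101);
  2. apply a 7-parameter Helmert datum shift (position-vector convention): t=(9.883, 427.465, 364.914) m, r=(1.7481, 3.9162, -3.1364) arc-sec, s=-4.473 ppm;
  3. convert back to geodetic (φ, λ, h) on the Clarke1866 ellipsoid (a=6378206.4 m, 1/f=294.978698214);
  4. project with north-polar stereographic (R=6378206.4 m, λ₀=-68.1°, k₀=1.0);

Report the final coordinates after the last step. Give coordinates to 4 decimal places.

E=1791723.8011 m, N=-5609933.4072 m

start: φ=40.432912°, λ=-50.390220°, h=0.000 m
→ ECEF (a=6378137.000, f=1/298.257222101): X=3099584.4309, Y=-3745452.0625, Z=4114692.2664
→ Helmert 7p (PV): X=3099601.6198, Y=-3745089.8472, Z=4114948.1834
→ geod (Bowring, a=6378206.400): φ=40.43834635°, λ=-50.38734219°, h=-7.5762 m
→ stereo (R=6378206.4, λ₀=-68.1°): E=1791723.8011, N=-5609933.4072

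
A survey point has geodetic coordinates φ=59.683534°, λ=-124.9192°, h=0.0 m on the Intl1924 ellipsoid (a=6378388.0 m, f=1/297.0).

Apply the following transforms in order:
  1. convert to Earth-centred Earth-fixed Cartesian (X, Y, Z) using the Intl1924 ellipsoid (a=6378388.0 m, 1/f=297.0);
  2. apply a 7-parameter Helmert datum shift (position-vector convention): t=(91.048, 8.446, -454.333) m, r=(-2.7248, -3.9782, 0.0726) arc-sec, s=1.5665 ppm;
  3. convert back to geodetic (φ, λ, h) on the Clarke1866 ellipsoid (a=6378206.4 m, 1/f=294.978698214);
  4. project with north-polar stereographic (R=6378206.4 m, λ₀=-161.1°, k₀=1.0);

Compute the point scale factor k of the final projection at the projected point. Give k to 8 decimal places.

start: φ=59.683534°, λ=-124.919200°, h=0.000 m
→ ECEF (a=6378388.000, f=1/297.0): X=-1847631.2498, Y=-2646626.8064, Z=5482881.9154
→ Helmert 7p (PV): X=-1847647.9123, Y=-2646550.7266, Z=5482435.4988
→ geod (Bowring, a=6378206.400): φ=59.68306907°, λ=-124.92021559°, h=-121.3317 m
→ into stereo (λ₀=-161.1°): φ=59.68306907°, λ−λ₀=36.17978441°
scale k = 1.07339532

1.07339532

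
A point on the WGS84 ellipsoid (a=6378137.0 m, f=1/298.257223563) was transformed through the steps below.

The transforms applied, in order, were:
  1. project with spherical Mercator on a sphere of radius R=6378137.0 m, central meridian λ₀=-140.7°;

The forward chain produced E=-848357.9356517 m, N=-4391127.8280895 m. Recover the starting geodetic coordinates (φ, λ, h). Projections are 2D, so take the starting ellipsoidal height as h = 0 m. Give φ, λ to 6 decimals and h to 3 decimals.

start: E=-848357.9357, N=-4391127.8281 m
→ merc⁻¹: φ=-36.65500800°, λ=-148.32092900°

φ=-36.655008°, λ=-148.320929°, h=0.000 m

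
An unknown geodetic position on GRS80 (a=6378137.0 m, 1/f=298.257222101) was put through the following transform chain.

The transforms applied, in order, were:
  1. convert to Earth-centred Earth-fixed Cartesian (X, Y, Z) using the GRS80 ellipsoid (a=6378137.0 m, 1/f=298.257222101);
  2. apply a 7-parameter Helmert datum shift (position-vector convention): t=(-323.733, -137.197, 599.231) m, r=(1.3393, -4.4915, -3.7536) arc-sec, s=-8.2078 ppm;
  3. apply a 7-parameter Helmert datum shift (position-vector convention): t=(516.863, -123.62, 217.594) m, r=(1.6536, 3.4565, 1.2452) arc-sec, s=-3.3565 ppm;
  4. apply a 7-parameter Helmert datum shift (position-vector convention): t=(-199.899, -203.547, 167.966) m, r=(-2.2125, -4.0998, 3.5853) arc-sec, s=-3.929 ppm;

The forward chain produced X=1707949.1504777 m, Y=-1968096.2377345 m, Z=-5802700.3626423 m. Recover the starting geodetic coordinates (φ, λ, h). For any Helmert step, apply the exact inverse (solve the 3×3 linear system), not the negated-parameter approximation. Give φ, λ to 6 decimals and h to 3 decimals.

φ=-65.966948°, λ=-49.044180°, h=1491.938 m

start: X=1707949.1505, Y=-1968096.2377, Z=-5802700.3626 m
→ Helmert⁻¹: X=1708006.2137, Y=-1967867.8659, Z=-5802946.1855
→ Helmert⁻¹: X=1707580.4490, Y=-1967807.6822, Z=-5803138.8673
→ Helmert⁻¹: X=1707827.6279, Y=-1967693.2414, Z=-5803810.1468
→ geod (Bowring, a=6378137.000): φ=-65.96694800°, λ=-49.04418000°, h=1491.9380 m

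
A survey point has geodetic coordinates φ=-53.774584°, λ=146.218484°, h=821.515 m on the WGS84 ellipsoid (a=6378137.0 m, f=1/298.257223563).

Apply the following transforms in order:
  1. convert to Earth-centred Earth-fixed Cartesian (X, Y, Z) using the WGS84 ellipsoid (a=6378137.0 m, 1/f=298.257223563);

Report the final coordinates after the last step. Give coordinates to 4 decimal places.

X=-3140111.6568 m, Y=2100654.8418 m, Z=-5122619.4447 m

start: φ=-53.774584°, λ=146.218484°, h=821.515 m
→ ECEF (a=6378137.000, f=1/298.257223563): X=-3140111.6568, Y=2100654.8418, Z=-5122619.4447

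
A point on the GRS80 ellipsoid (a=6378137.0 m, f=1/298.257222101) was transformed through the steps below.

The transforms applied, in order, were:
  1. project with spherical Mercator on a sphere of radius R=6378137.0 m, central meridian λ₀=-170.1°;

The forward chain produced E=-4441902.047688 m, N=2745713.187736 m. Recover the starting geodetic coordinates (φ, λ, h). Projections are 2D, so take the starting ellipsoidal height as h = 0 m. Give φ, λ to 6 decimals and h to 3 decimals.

start: E=-4441902.0477, N=2745713.1877 m
→ merc⁻¹: φ=23.93683600°, λ=149.99771500°

φ=23.936836°, λ=149.997715°, h=0.000 m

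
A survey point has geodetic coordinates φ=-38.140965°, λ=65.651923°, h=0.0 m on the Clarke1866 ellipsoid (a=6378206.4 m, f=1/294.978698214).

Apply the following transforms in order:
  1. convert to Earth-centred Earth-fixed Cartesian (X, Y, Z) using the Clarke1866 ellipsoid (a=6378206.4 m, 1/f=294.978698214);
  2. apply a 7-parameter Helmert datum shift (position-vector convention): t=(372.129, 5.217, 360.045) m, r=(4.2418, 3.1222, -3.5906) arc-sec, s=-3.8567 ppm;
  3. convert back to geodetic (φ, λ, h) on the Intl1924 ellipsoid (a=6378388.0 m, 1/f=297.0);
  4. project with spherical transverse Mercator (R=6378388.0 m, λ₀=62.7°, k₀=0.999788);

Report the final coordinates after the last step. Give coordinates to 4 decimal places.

E=258111.9847 m, N=-4248598.0863 m

start: φ=-38.140965°, λ=65.651923°, h=0.000 m
→ ECEF (a=6378206.400, f=1/294.978698214): X=2070838.9508, Y=4576157.8793, Z=-3917567.2565
→ Helmert 7p (PV): X=2071223.4540, Y=4576189.9628, Z=-3917129.3409
→ geod (Bowring, a=6378388.000): φ=-38.13553569°, λ=65.64807814°, h=-360.1318 m
→ tm (R=6378388.0, λ₀=62.7°): E=258111.9847, N=-4248598.0863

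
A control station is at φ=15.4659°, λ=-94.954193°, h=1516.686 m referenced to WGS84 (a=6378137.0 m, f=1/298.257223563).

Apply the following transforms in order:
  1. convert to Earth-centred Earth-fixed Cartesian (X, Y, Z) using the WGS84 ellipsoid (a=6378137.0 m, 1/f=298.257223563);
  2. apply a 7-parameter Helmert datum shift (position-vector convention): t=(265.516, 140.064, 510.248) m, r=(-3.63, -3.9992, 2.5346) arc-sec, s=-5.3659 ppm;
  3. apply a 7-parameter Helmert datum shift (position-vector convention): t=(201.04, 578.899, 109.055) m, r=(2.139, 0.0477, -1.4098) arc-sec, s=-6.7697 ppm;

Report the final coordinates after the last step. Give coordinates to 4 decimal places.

start: φ=15.465900°, λ=-94.954193°, h=1516.686 m
→ ECEF (a=6378137.000, f=1/298.257223563): X=-531118.6762, Y=-6127129.3985, Z=1690245.4786
→ Helmert 7p (PV): X=-530807.7914, Y=-6126933.2373, Z=1690844.1885
→ Helmert 7p (PV): X=-530644.6437, Y=-6126326.7670, Z=1690878.3828

X=-530644.6437 m, Y=-6126326.7670 m, Z=1690878.3828 m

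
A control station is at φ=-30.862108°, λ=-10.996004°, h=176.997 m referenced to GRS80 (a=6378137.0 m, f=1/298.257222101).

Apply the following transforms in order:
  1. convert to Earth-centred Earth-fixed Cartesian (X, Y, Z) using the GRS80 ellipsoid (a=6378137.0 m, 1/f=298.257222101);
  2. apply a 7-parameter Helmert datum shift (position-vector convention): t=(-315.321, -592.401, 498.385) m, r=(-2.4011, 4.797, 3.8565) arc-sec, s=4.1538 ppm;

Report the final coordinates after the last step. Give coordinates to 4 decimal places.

X=5379041.9159 m, Y=-1045792.3695 m, Z=-3252498.6704 m

start: φ=-30.862108°, λ=-10.996004°, h=176.997 m
→ ECEF (a=6378137.000, f=1/298.257222101): X=5379390.9996, Y=-1045258.3384, Z=-3252870.6050
→ Helmert 7p (PV): X=5379041.9159, Y=-1045792.3695, Z=-3252498.6704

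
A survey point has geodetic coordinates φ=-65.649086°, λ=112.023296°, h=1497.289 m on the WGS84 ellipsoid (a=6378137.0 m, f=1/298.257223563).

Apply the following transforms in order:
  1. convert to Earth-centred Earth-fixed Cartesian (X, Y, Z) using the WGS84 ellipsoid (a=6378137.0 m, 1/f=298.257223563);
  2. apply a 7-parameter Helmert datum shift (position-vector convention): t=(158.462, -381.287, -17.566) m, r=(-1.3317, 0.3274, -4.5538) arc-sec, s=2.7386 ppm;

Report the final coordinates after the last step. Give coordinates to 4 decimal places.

start: φ=-65.649086°, λ=112.023296°, h=1497.289 m
→ ECEF (a=6378137.000, f=1/298.257223563): X=-989136.6826, Y=2445336.1595, Z=-5789287.2366
→ Helmert 7p (PV): X=-988936.1318, Y=2444946.0297, Z=-5789334.8749

X=-988936.1318 m, Y=2444946.0297 m, Z=-5789334.8749 m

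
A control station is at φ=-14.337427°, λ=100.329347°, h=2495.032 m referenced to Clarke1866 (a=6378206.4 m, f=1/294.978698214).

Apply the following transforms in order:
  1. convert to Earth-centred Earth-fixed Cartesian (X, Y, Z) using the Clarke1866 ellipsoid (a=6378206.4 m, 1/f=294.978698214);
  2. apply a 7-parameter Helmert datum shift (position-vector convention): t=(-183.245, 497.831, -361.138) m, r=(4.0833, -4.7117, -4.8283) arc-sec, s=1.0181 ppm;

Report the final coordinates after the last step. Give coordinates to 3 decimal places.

start: φ=-14.337427°, λ=100.329347°, h=2495.032 m
→ ECEF (a=6378206.400, f=1/294.978698214): X=-1108695.0630, Y=6083042.1526, Z=-1569700.4323
→ Helmert 7p (PV): X=-1108701.1865, Y=6083603.2039, Z=-1569968.0719

X=-1108701.187 m, Y=6083603.204 m, Z=-1569968.072 m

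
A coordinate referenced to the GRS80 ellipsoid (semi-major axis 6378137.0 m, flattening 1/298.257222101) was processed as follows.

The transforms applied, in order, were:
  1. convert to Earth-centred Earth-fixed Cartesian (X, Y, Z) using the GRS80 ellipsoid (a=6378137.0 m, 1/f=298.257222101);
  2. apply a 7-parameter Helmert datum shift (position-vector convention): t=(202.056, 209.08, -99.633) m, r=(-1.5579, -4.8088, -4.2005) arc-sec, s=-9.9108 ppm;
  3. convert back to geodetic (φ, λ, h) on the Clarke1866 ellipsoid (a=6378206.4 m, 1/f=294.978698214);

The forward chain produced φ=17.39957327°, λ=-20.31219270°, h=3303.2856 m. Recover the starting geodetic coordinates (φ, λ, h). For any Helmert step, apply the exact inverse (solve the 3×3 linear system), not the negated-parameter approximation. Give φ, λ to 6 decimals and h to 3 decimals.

start: φ=17.399573°, λ=-20.312193°, h=3303.286 m
→ ECEF (a=6378206.400, f=1/294.978698214): X=5712560.7267, Y=-2114522.4785, Z=1895950.0669
→ Helmert⁻¹: X=5712502.5503, Y=-2114650.5042, Z=1895919.3400
→ geod (Bowring, a=6378137.000): φ=17.39811300°, λ=-20.31351200°, h=3332.6380 m

φ=17.398113°, λ=-20.313512°, h=3332.638 m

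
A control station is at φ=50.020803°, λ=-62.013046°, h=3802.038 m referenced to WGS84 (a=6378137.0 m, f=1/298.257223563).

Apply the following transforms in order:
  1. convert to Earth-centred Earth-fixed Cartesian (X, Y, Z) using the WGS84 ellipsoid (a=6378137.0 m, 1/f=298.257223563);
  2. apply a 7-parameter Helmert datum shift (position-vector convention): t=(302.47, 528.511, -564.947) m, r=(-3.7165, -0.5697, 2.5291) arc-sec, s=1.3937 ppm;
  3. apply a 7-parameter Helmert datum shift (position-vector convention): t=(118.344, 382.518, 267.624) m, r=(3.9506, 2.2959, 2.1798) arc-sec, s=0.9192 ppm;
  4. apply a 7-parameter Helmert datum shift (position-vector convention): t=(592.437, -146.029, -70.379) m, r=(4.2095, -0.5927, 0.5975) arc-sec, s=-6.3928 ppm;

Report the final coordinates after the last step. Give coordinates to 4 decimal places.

X=1929139.3389 m, Y=-3627334.8372 m, Z=4866713.1973 m

start: φ=50.020803°, λ=-62.013046°, h=3802.038 m
→ ECEF (a=6378137.000, f=1/298.257223563): X=1928013.8881, Y=-3628059.4010, Z=4867189.4809
→ Helmert 7p (PV): X=1928350.0873, Y=-3627424.6085, Z=4866702.0133
→ Helmert 7p (PV): X=1928562.7089, Y=-3627118.2584, Z=4866883.1703
→ Helmert 7p (PV): X=1929139.3389, Y=-3627334.8372, Z=4866713.1973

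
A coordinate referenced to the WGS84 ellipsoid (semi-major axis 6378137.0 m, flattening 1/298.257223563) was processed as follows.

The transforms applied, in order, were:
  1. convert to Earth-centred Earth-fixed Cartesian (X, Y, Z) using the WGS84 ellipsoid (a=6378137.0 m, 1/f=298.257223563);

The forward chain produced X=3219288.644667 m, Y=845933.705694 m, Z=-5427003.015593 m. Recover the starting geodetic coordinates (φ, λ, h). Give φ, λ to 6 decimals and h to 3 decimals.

φ=-58.648862°, λ=14.722796°, h=3881.306 m

start: X=3219288.6447, Y=845933.7057, Z=-5427003.0156 m
→ geod (Bowring, a=6378137.000): φ=-58.64886200°, λ=14.72279600°, h=3881.3060 m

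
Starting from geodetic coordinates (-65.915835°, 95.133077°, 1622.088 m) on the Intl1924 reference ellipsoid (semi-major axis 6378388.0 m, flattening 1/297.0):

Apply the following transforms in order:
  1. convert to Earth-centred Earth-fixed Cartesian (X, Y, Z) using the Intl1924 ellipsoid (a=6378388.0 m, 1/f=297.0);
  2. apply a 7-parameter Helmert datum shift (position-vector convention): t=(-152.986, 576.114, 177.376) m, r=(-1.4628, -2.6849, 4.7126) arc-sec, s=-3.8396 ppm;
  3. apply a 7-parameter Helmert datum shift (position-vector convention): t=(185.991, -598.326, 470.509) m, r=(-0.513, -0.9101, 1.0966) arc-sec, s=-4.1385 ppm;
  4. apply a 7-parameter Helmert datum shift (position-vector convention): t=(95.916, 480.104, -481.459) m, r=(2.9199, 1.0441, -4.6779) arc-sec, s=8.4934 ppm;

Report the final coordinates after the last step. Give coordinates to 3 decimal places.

X=-233406.042 m, Y=2600879.583 m, Z=-5801564.300 m

start: φ=-65.915835°, λ=95.133077°, h=1622.088 m
→ ECEF (a=6378388.000, f=1/297.0): X=-233592.3292, Y=2600395.0899, Z=-5801736.7516
→ Helmert 7p (PV): X=-233728.3107, Y=2600914.7376, Z=-5801558.5814
→ Helmert 7p (PV): X=-233529.5819, Y=2600289.9761, Z=-5801071.5626
→ Helmert 7p (PV): X=-233406.0416, Y=2600879.5828, Z=-5801564.3001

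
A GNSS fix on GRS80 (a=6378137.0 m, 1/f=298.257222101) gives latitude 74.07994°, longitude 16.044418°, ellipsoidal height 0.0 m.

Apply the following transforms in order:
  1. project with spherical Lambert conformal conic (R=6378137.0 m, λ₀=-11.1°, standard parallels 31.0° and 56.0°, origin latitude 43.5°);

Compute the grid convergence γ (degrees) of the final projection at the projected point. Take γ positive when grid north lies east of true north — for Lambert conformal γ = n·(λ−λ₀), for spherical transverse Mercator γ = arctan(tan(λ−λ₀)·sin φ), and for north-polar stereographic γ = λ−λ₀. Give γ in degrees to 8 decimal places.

start: φ=74.079940°, λ=16.044418°, h=0.000 m
→ into lcc (λ₀=-11.1°): φ=74.07994000°, λ−λ₀=27.14441800°
convergence γ = 18.83778391°

18.83778391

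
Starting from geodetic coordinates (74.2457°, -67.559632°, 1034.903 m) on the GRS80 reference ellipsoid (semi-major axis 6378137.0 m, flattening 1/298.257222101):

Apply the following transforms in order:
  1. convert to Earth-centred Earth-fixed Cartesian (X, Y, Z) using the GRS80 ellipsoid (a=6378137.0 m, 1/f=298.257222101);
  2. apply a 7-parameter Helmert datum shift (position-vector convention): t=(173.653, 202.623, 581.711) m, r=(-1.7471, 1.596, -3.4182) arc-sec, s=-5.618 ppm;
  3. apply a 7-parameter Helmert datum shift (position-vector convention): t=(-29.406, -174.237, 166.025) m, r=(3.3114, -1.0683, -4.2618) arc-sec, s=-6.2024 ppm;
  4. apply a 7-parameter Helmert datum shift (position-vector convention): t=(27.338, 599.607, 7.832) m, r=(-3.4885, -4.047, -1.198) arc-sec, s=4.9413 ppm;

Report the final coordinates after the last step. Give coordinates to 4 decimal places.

X=663204.5146 m, Y=-1605190.6470 m, Z=6118176.6280 m

start: φ=74.245700°, λ=-67.559632°, h=1034.903 m
→ ECEF (a=6378137.000, f=1/298.257222101): X=663210.9987, Y=-1605858.2064, Z=6117436.8387
→ Helmert 7p (PV): X=663401.6480, Y=-1605605.7368, Z=6117992.6521
→ Helmert 7p (PV): X=663303.2663, Y=-1605881.9405, Z=6118098.3904
→ Helmert 7p (PV): X=663204.5146, Y=-1605190.6470, Z=6118176.6280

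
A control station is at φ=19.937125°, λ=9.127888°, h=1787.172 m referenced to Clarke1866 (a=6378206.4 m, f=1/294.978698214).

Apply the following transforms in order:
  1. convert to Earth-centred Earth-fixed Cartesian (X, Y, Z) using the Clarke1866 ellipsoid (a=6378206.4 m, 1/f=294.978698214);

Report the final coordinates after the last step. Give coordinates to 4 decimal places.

start: φ=19.937125°, λ=9.127888°, h=1787.172 m
→ ECEF (a=6378206.400, f=1/294.978698214): X=5924005.1231, Y=951829.5280, Z=2161635.3956

X=5924005.1231 m, Y=951829.5280 m, Z=2161635.3956 m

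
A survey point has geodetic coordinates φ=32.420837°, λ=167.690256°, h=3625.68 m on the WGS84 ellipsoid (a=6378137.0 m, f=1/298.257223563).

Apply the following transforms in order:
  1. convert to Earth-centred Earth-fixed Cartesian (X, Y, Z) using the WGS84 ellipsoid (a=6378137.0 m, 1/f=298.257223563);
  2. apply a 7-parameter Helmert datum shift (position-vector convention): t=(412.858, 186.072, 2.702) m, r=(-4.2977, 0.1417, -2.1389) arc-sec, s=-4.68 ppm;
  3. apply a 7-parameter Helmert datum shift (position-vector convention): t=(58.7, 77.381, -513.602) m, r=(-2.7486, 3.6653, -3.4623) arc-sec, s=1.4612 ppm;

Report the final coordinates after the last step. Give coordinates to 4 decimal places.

start: φ=32.420837°, λ=167.690256°, h=3625.680 m
→ ECEF (a=6378137.000, f=1/298.257223563): X=-5268272.7102, Y=1149607.7882, Z=3401859.8204
→ Helmert 7p (PV): X=-5267820.9386, Y=1149913.9903, Z=3401826.2680
→ Helmert 7p (PV): X=-5267690.1837, Y=1150126.8072, Z=3401395.9221

X=-5267690.1837 m, Y=1150126.8072 m, Z=3401395.9221 m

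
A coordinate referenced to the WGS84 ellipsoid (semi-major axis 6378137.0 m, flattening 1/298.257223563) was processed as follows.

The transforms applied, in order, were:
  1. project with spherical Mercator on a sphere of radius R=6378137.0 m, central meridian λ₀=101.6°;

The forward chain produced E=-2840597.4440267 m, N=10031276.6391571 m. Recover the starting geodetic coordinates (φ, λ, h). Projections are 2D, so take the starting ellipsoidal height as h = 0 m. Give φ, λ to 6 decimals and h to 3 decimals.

start: E=-2840597.4440, N=10031276.6392 m
→ merc⁻¹: φ=66.55805200°, λ=76.08247900°

φ=66.558052°, λ=76.082479°, h=0.000 m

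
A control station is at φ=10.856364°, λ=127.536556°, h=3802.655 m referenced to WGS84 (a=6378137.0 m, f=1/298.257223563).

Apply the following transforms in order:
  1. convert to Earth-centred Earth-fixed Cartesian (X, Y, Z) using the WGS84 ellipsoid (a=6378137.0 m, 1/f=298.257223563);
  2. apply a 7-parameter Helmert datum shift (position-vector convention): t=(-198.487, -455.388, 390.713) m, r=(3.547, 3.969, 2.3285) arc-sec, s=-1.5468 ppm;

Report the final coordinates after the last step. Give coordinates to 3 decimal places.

start: φ=10.856364°, λ=127.536556°, h=3802.655 m
→ ECEF (a=6378137.000, f=1/298.257223563): X=-3819170.3292, Y=4970669.9102, Z=1194122.3248
→ Helmert 7p (PV): X=-3819396.0444, Y=4970143.1849, Z=1194670.1573

X=-3819396.044 m, Y=4970143.185 m, Z=1194670.157 m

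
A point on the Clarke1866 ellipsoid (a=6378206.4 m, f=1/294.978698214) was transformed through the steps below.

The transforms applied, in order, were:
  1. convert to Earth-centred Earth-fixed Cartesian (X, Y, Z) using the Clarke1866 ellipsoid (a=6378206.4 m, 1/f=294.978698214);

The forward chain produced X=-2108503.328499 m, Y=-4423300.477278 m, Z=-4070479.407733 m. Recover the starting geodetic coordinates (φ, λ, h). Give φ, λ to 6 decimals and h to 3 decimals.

start: X=-2108503.3285, Y=-4423300.4773, Z=-4070479.4077 m
→ geod (Bowring, a=6378206.400): φ=-39.90730600°, λ=-115.48625100°, h=905.8190 m

φ=-39.907306°, λ=-115.486251°, h=905.819 m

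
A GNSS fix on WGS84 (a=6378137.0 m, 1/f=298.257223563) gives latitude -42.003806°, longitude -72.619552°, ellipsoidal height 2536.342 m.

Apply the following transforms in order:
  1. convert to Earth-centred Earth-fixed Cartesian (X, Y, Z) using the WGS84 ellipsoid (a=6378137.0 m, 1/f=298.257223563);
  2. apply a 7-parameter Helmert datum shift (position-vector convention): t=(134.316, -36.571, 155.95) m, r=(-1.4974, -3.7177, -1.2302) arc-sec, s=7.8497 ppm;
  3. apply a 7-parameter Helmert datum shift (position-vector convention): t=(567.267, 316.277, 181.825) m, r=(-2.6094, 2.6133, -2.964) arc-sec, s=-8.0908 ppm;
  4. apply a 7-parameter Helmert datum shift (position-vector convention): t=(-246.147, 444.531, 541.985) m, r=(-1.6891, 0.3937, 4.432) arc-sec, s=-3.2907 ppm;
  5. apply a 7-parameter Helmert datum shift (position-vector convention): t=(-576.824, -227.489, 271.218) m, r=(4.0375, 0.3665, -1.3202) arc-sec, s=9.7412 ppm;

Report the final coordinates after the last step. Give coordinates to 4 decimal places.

X=1418349.7141 m, Y=-4531365.7887 m, Z=-4246449.6396 m

start: φ=-42.003806°, λ=-72.619552°, h=2536.342 m
→ ECEF (a=6378137.000, f=1/298.257223563): X=1418478.9818, Y=-4531790.7435, Z=-4247615.2568
→ Helmert 7p (PV): X=1418673.9631, Y=-4531902.1841, Z=-4247434.1833
→ Helmert 7p (PV): X=1419110.8165, Y=-4531623.3591, Z=-4247178.6357
→ Helmert 7p (PV): X=1418949.2635, Y=-4531168.2036, Z=-4246588.2739
→ Helmert 7p (PV): X=1418349.7141, Y=-4531365.7887, Z=-4246449.6396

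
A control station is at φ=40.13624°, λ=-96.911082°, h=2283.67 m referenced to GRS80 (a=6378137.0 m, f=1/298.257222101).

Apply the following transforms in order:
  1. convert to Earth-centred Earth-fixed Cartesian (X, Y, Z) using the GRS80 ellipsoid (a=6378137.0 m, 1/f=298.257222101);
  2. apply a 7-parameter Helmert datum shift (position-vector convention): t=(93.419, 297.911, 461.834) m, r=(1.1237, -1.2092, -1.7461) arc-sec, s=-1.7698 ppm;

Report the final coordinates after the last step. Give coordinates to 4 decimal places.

X=-587742.8404 m, Y=-4848934.8322 m, Z=4091459.1663 m

start: φ=40.136240°, λ=-96.911082°, h=2283.670 m
→ ECEF (a=6378137.000, f=1/298.257222101): X=-587772.2664, Y=-4849224.0138, Z=4091034.4362
→ Helmert 7p (PV): X=-587742.8404, Y=-4848934.8322, Z=4091459.1663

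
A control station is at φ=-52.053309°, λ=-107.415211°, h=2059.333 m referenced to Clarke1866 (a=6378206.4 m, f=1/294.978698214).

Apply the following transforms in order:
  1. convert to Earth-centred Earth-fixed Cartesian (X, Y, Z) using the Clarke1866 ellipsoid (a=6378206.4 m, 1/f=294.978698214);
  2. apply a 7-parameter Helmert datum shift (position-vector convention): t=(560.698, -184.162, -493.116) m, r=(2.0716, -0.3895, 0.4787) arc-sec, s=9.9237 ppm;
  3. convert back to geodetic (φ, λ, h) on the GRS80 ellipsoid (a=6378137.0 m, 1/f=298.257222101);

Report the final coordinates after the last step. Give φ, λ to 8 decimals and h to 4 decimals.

start: φ=-52.053309°, λ=-107.415211°, h=2059.333 m
→ ECEF (a=6378206.400, f=1/294.978698214): X=-1176730.1489, Y=-3751460.0056, Z=-5007873.1714
→ Helmert 7p (PV): X=-1176162.9652, Y=-3751633.8304, Z=-5008455.8839
→ geod (Bowring, a=6378137.000): φ=-52.05448082°, λ=-107.40656625°, h=2438.1212 m

φ=-52.05448082°, λ=-107.40656625°, h=2438.1212 m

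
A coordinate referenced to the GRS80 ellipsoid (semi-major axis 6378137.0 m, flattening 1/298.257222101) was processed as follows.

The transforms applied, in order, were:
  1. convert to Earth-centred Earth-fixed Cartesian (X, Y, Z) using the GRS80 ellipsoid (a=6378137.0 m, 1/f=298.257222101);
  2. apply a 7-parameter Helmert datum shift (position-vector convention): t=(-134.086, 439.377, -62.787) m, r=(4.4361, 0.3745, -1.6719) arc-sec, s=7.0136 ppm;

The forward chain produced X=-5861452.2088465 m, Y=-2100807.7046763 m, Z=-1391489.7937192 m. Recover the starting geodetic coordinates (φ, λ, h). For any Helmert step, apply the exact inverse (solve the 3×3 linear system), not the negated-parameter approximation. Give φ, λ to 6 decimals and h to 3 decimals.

φ=-12.678485°, λ=-160.276819°, h=2993.675 m

start: X=-5861452.2088, Y=-2100807.7047, Z=-1391489.7937 m
→ Helmert⁻¹: X=-5861257.4556, Y=-2101309.7777, Z=-1391382.6972
→ geod (Bowring, a=6378137.000): φ=-12.67848500°, λ=-160.27681900°, h=2993.6750 m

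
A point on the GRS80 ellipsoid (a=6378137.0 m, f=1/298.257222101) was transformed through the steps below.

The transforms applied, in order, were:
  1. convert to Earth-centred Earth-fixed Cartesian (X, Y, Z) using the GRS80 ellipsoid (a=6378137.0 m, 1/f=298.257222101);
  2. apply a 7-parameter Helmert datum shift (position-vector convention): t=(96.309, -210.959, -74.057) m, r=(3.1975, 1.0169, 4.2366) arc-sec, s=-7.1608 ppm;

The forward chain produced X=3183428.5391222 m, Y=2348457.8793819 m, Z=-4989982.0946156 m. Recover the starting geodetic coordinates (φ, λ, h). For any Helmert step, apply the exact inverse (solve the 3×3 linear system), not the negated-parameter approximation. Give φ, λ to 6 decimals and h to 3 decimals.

φ=-51.780112°, λ=36.417690°, h=2877.651 m

start: X=3183428.5391, Y=2348457.8794, Z=-4989982.0946 m
→ Helmert⁻¹: X=3183427.8645, Y=2348542.9164, Z=-4989964.4820
→ geod (Bowring, a=6378137.000): φ=-51.78011200°, λ=36.41769000°, h=2877.6510 m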